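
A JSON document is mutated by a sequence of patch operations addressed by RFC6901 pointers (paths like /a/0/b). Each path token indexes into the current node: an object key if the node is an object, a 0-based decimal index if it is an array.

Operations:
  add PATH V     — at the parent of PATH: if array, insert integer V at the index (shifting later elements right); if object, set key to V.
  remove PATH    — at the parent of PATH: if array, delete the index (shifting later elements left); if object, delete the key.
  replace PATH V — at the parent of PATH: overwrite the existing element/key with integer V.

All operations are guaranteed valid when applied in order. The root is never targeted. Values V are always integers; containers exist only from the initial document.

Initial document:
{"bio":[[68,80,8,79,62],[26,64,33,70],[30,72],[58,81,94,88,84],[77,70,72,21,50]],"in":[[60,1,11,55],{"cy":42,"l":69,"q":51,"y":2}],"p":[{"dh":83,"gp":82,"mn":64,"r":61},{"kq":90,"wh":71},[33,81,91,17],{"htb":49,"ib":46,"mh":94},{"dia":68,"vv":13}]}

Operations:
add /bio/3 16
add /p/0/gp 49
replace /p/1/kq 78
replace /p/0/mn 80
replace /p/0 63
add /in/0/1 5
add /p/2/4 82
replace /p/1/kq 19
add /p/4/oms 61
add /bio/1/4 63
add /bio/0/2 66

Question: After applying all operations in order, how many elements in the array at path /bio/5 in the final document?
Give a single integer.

After op 1 (add /bio/3 16): {"bio":[[68,80,8,79,62],[26,64,33,70],[30,72],16,[58,81,94,88,84],[77,70,72,21,50]],"in":[[60,1,11,55],{"cy":42,"l":69,"q":51,"y":2}],"p":[{"dh":83,"gp":82,"mn":64,"r":61},{"kq":90,"wh":71},[33,81,91,17],{"htb":49,"ib":46,"mh":94},{"dia":68,"vv":13}]}
After op 2 (add /p/0/gp 49): {"bio":[[68,80,8,79,62],[26,64,33,70],[30,72],16,[58,81,94,88,84],[77,70,72,21,50]],"in":[[60,1,11,55],{"cy":42,"l":69,"q":51,"y":2}],"p":[{"dh":83,"gp":49,"mn":64,"r":61},{"kq":90,"wh":71},[33,81,91,17],{"htb":49,"ib":46,"mh":94},{"dia":68,"vv":13}]}
After op 3 (replace /p/1/kq 78): {"bio":[[68,80,8,79,62],[26,64,33,70],[30,72],16,[58,81,94,88,84],[77,70,72,21,50]],"in":[[60,1,11,55],{"cy":42,"l":69,"q":51,"y":2}],"p":[{"dh":83,"gp":49,"mn":64,"r":61},{"kq":78,"wh":71},[33,81,91,17],{"htb":49,"ib":46,"mh":94},{"dia":68,"vv":13}]}
After op 4 (replace /p/0/mn 80): {"bio":[[68,80,8,79,62],[26,64,33,70],[30,72],16,[58,81,94,88,84],[77,70,72,21,50]],"in":[[60,1,11,55],{"cy":42,"l":69,"q":51,"y":2}],"p":[{"dh":83,"gp":49,"mn":80,"r":61},{"kq":78,"wh":71},[33,81,91,17],{"htb":49,"ib":46,"mh":94},{"dia":68,"vv":13}]}
After op 5 (replace /p/0 63): {"bio":[[68,80,8,79,62],[26,64,33,70],[30,72],16,[58,81,94,88,84],[77,70,72,21,50]],"in":[[60,1,11,55],{"cy":42,"l":69,"q":51,"y":2}],"p":[63,{"kq":78,"wh":71},[33,81,91,17],{"htb":49,"ib":46,"mh":94},{"dia":68,"vv":13}]}
After op 6 (add /in/0/1 5): {"bio":[[68,80,8,79,62],[26,64,33,70],[30,72],16,[58,81,94,88,84],[77,70,72,21,50]],"in":[[60,5,1,11,55],{"cy":42,"l":69,"q":51,"y":2}],"p":[63,{"kq":78,"wh":71},[33,81,91,17],{"htb":49,"ib":46,"mh":94},{"dia":68,"vv":13}]}
After op 7 (add /p/2/4 82): {"bio":[[68,80,8,79,62],[26,64,33,70],[30,72],16,[58,81,94,88,84],[77,70,72,21,50]],"in":[[60,5,1,11,55],{"cy":42,"l":69,"q":51,"y":2}],"p":[63,{"kq":78,"wh":71},[33,81,91,17,82],{"htb":49,"ib":46,"mh":94},{"dia":68,"vv":13}]}
After op 8 (replace /p/1/kq 19): {"bio":[[68,80,8,79,62],[26,64,33,70],[30,72],16,[58,81,94,88,84],[77,70,72,21,50]],"in":[[60,5,1,11,55],{"cy":42,"l":69,"q":51,"y":2}],"p":[63,{"kq":19,"wh":71},[33,81,91,17,82],{"htb":49,"ib":46,"mh":94},{"dia":68,"vv":13}]}
After op 9 (add /p/4/oms 61): {"bio":[[68,80,8,79,62],[26,64,33,70],[30,72],16,[58,81,94,88,84],[77,70,72,21,50]],"in":[[60,5,1,11,55],{"cy":42,"l":69,"q":51,"y":2}],"p":[63,{"kq":19,"wh":71},[33,81,91,17,82],{"htb":49,"ib":46,"mh":94},{"dia":68,"oms":61,"vv":13}]}
After op 10 (add /bio/1/4 63): {"bio":[[68,80,8,79,62],[26,64,33,70,63],[30,72],16,[58,81,94,88,84],[77,70,72,21,50]],"in":[[60,5,1,11,55],{"cy":42,"l":69,"q":51,"y":2}],"p":[63,{"kq":19,"wh":71},[33,81,91,17,82],{"htb":49,"ib":46,"mh":94},{"dia":68,"oms":61,"vv":13}]}
After op 11 (add /bio/0/2 66): {"bio":[[68,80,66,8,79,62],[26,64,33,70,63],[30,72],16,[58,81,94,88,84],[77,70,72,21,50]],"in":[[60,5,1,11,55],{"cy":42,"l":69,"q":51,"y":2}],"p":[63,{"kq":19,"wh":71},[33,81,91,17,82],{"htb":49,"ib":46,"mh":94},{"dia":68,"oms":61,"vv":13}]}
Size at path /bio/5: 5

Answer: 5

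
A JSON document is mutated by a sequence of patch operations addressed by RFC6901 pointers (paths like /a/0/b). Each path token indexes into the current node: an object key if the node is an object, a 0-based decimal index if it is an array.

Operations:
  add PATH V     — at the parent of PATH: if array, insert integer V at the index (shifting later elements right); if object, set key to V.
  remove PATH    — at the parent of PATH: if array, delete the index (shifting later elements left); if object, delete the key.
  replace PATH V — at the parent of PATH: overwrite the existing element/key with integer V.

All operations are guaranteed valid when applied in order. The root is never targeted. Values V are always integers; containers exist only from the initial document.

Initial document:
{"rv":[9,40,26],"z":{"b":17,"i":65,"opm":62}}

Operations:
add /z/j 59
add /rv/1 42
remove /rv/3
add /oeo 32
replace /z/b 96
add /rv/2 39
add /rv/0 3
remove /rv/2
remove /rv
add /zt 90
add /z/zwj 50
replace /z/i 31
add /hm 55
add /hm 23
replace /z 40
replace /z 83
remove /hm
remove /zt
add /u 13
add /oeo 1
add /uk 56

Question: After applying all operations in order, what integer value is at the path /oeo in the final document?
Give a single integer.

Answer: 1

Derivation:
After op 1 (add /z/j 59): {"rv":[9,40,26],"z":{"b":17,"i":65,"j":59,"opm":62}}
After op 2 (add /rv/1 42): {"rv":[9,42,40,26],"z":{"b":17,"i":65,"j":59,"opm":62}}
After op 3 (remove /rv/3): {"rv":[9,42,40],"z":{"b":17,"i":65,"j":59,"opm":62}}
After op 4 (add /oeo 32): {"oeo":32,"rv":[9,42,40],"z":{"b":17,"i":65,"j":59,"opm":62}}
After op 5 (replace /z/b 96): {"oeo":32,"rv":[9,42,40],"z":{"b":96,"i":65,"j":59,"opm":62}}
After op 6 (add /rv/2 39): {"oeo":32,"rv":[9,42,39,40],"z":{"b":96,"i":65,"j":59,"opm":62}}
After op 7 (add /rv/0 3): {"oeo":32,"rv":[3,9,42,39,40],"z":{"b":96,"i":65,"j":59,"opm":62}}
After op 8 (remove /rv/2): {"oeo":32,"rv":[3,9,39,40],"z":{"b":96,"i":65,"j":59,"opm":62}}
After op 9 (remove /rv): {"oeo":32,"z":{"b":96,"i":65,"j":59,"opm":62}}
After op 10 (add /zt 90): {"oeo":32,"z":{"b":96,"i":65,"j":59,"opm":62},"zt":90}
After op 11 (add /z/zwj 50): {"oeo":32,"z":{"b":96,"i":65,"j":59,"opm":62,"zwj":50},"zt":90}
After op 12 (replace /z/i 31): {"oeo":32,"z":{"b":96,"i":31,"j":59,"opm":62,"zwj":50},"zt":90}
After op 13 (add /hm 55): {"hm":55,"oeo":32,"z":{"b":96,"i":31,"j":59,"opm":62,"zwj":50},"zt":90}
After op 14 (add /hm 23): {"hm":23,"oeo":32,"z":{"b":96,"i":31,"j":59,"opm":62,"zwj":50},"zt":90}
After op 15 (replace /z 40): {"hm":23,"oeo":32,"z":40,"zt":90}
After op 16 (replace /z 83): {"hm":23,"oeo":32,"z":83,"zt":90}
After op 17 (remove /hm): {"oeo":32,"z":83,"zt":90}
After op 18 (remove /zt): {"oeo":32,"z":83}
After op 19 (add /u 13): {"oeo":32,"u":13,"z":83}
After op 20 (add /oeo 1): {"oeo":1,"u":13,"z":83}
After op 21 (add /uk 56): {"oeo":1,"u":13,"uk":56,"z":83}
Value at /oeo: 1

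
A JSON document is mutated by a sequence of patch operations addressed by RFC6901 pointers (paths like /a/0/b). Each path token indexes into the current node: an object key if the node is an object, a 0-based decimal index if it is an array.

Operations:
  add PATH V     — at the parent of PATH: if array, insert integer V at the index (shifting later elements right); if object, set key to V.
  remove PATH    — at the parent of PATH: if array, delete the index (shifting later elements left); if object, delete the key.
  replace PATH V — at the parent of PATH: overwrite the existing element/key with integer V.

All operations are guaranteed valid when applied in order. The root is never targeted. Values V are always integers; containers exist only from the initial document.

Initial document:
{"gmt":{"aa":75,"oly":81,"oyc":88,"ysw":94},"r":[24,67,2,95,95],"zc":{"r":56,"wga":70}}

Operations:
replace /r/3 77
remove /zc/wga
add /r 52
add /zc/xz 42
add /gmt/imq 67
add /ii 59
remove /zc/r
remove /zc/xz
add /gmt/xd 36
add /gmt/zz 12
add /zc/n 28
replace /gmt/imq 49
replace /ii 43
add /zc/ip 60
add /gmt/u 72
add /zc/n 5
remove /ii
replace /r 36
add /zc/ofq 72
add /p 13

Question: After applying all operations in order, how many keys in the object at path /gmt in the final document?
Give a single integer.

Answer: 8

Derivation:
After op 1 (replace /r/3 77): {"gmt":{"aa":75,"oly":81,"oyc":88,"ysw":94},"r":[24,67,2,77,95],"zc":{"r":56,"wga":70}}
After op 2 (remove /zc/wga): {"gmt":{"aa":75,"oly":81,"oyc":88,"ysw":94},"r":[24,67,2,77,95],"zc":{"r":56}}
After op 3 (add /r 52): {"gmt":{"aa":75,"oly":81,"oyc":88,"ysw":94},"r":52,"zc":{"r":56}}
After op 4 (add /zc/xz 42): {"gmt":{"aa":75,"oly":81,"oyc":88,"ysw":94},"r":52,"zc":{"r":56,"xz":42}}
After op 5 (add /gmt/imq 67): {"gmt":{"aa":75,"imq":67,"oly":81,"oyc":88,"ysw":94},"r":52,"zc":{"r":56,"xz":42}}
After op 6 (add /ii 59): {"gmt":{"aa":75,"imq":67,"oly":81,"oyc":88,"ysw":94},"ii":59,"r":52,"zc":{"r":56,"xz":42}}
After op 7 (remove /zc/r): {"gmt":{"aa":75,"imq":67,"oly":81,"oyc":88,"ysw":94},"ii":59,"r":52,"zc":{"xz":42}}
After op 8 (remove /zc/xz): {"gmt":{"aa":75,"imq":67,"oly":81,"oyc":88,"ysw":94},"ii":59,"r":52,"zc":{}}
After op 9 (add /gmt/xd 36): {"gmt":{"aa":75,"imq":67,"oly":81,"oyc":88,"xd":36,"ysw":94},"ii":59,"r":52,"zc":{}}
After op 10 (add /gmt/zz 12): {"gmt":{"aa":75,"imq":67,"oly":81,"oyc":88,"xd":36,"ysw":94,"zz":12},"ii":59,"r":52,"zc":{}}
After op 11 (add /zc/n 28): {"gmt":{"aa":75,"imq":67,"oly":81,"oyc":88,"xd":36,"ysw":94,"zz":12},"ii":59,"r":52,"zc":{"n":28}}
After op 12 (replace /gmt/imq 49): {"gmt":{"aa":75,"imq":49,"oly":81,"oyc":88,"xd":36,"ysw":94,"zz":12},"ii":59,"r":52,"zc":{"n":28}}
After op 13 (replace /ii 43): {"gmt":{"aa":75,"imq":49,"oly":81,"oyc":88,"xd":36,"ysw":94,"zz":12},"ii":43,"r":52,"zc":{"n":28}}
After op 14 (add /zc/ip 60): {"gmt":{"aa":75,"imq":49,"oly":81,"oyc":88,"xd":36,"ysw":94,"zz":12},"ii":43,"r":52,"zc":{"ip":60,"n":28}}
After op 15 (add /gmt/u 72): {"gmt":{"aa":75,"imq":49,"oly":81,"oyc":88,"u":72,"xd":36,"ysw":94,"zz":12},"ii":43,"r":52,"zc":{"ip":60,"n":28}}
After op 16 (add /zc/n 5): {"gmt":{"aa":75,"imq":49,"oly":81,"oyc":88,"u":72,"xd":36,"ysw":94,"zz":12},"ii":43,"r":52,"zc":{"ip":60,"n":5}}
After op 17 (remove /ii): {"gmt":{"aa":75,"imq":49,"oly":81,"oyc":88,"u":72,"xd":36,"ysw":94,"zz":12},"r":52,"zc":{"ip":60,"n":5}}
After op 18 (replace /r 36): {"gmt":{"aa":75,"imq":49,"oly":81,"oyc":88,"u":72,"xd":36,"ysw":94,"zz":12},"r":36,"zc":{"ip":60,"n":5}}
After op 19 (add /zc/ofq 72): {"gmt":{"aa":75,"imq":49,"oly":81,"oyc":88,"u":72,"xd":36,"ysw":94,"zz":12},"r":36,"zc":{"ip":60,"n":5,"ofq":72}}
After op 20 (add /p 13): {"gmt":{"aa":75,"imq":49,"oly":81,"oyc":88,"u":72,"xd":36,"ysw":94,"zz":12},"p":13,"r":36,"zc":{"ip":60,"n":5,"ofq":72}}
Size at path /gmt: 8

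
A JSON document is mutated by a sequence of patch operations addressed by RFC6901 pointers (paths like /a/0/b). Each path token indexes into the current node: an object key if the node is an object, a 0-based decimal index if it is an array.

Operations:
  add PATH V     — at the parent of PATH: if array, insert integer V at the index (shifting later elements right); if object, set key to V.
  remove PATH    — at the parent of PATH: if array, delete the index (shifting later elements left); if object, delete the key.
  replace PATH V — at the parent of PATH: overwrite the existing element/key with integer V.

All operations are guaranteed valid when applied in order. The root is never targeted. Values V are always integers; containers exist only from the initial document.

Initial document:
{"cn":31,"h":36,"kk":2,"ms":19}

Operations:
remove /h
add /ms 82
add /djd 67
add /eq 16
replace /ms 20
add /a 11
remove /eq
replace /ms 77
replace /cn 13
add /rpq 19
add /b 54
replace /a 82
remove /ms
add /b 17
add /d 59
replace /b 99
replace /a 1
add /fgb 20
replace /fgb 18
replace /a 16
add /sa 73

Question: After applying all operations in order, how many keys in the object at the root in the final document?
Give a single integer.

Answer: 9

Derivation:
After op 1 (remove /h): {"cn":31,"kk":2,"ms":19}
After op 2 (add /ms 82): {"cn":31,"kk":2,"ms":82}
After op 3 (add /djd 67): {"cn":31,"djd":67,"kk":2,"ms":82}
After op 4 (add /eq 16): {"cn":31,"djd":67,"eq":16,"kk":2,"ms":82}
After op 5 (replace /ms 20): {"cn":31,"djd":67,"eq":16,"kk":2,"ms":20}
After op 6 (add /a 11): {"a":11,"cn":31,"djd":67,"eq":16,"kk":2,"ms":20}
After op 7 (remove /eq): {"a":11,"cn":31,"djd":67,"kk":2,"ms":20}
After op 8 (replace /ms 77): {"a":11,"cn":31,"djd":67,"kk":2,"ms":77}
After op 9 (replace /cn 13): {"a":11,"cn":13,"djd":67,"kk":2,"ms":77}
After op 10 (add /rpq 19): {"a":11,"cn":13,"djd":67,"kk":2,"ms":77,"rpq":19}
After op 11 (add /b 54): {"a":11,"b":54,"cn":13,"djd":67,"kk":2,"ms":77,"rpq":19}
After op 12 (replace /a 82): {"a":82,"b":54,"cn":13,"djd":67,"kk":2,"ms":77,"rpq":19}
After op 13 (remove /ms): {"a":82,"b":54,"cn":13,"djd":67,"kk":2,"rpq":19}
After op 14 (add /b 17): {"a":82,"b":17,"cn":13,"djd":67,"kk":2,"rpq":19}
After op 15 (add /d 59): {"a":82,"b":17,"cn":13,"d":59,"djd":67,"kk":2,"rpq":19}
After op 16 (replace /b 99): {"a":82,"b":99,"cn":13,"d":59,"djd":67,"kk":2,"rpq":19}
After op 17 (replace /a 1): {"a":1,"b":99,"cn":13,"d":59,"djd":67,"kk":2,"rpq":19}
After op 18 (add /fgb 20): {"a":1,"b":99,"cn":13,"d":59,"djd":67,"fgb":20,"kk":2,"rpq":19}
After op 19 (replace /fgb 18): {"a":1,"b":99,"cn":13,"d":59,"djd":67,"fgb":18,"kk":2,"rpq":19}
After op 20 (replace /a 16): {"a":16,"b":99,"cn":13,"d":59,"djd":67,"fgb":18,"kk":2,"rpq":19}
After op 21 (add /sa 73): {"a":16,"b":99,"cn":13,"d":59,"djd":67,"fgb":18,"kk":2,"rpq":19,"sa":73}
Size at the root: 9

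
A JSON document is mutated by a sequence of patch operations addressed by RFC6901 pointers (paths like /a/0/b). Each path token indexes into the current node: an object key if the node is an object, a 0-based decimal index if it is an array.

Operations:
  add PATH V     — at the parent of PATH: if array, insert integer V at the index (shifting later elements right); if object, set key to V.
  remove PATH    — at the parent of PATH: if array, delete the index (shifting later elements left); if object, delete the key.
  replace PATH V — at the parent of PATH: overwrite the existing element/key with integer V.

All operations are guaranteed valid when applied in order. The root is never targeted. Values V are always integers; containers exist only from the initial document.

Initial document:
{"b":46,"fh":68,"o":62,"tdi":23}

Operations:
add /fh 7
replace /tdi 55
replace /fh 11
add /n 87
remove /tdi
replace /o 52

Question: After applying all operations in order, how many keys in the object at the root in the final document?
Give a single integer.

Answer: 4

Derivation:
After op 1 (add /fh 7): {"b":46,"fh":7,"o":62,"tdi":23}
After op 2 (replace /tdi 55): {"b":46,"fh":7,"o":62,"tdi":55}
After op 3 (replace /fh 11): {"b":46,"fh":11,"o":62,"tdi":55}
After op 4 (add /n 87): {"b":46,"fh":11,"n":87,"o":62,"tdi":55}
After op 5 (remove /tdi): {"b":46,"fh":11,"n":87,"o":62}
After op 6 (replace /o 52): {"b":46,"fh":11,"n":87,"o":52}
Size at the root: 4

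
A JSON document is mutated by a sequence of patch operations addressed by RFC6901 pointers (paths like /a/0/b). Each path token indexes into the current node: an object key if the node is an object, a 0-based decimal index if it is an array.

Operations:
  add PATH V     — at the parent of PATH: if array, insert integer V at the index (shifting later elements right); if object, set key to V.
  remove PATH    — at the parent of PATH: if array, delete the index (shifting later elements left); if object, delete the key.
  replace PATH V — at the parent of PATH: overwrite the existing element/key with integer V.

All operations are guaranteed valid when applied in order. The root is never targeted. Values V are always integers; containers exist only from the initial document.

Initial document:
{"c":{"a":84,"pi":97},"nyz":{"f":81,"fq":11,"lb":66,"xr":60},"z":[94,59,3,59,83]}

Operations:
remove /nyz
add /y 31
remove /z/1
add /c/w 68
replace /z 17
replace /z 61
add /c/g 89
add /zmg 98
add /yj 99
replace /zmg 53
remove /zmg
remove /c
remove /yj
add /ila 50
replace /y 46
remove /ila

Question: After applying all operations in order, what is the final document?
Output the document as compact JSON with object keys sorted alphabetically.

Answer: {"y":46,"z":61}

Derivation:
After op 1 (remove /nyz): {"c":{"a":84,"pi":97},"z":[94,59,3,59,83]}
After op 2 (add /y 31): {"c":{"a":84,"pi":97},"y":31,"z":[94,59,3,59,83]}
After op 3 (remove /z/1): {"c":{"a":84,"pi":97},"y":31,"z":[94,3,59,83]}
After op 4 (add /c/w 68): {"c":{"a":84,"pi":97,"w":68},"y":31,"z":[94,3,59,83]}
After op 5 (replace /z 17): {"c":{"a":84,"pi":97,"w":68},"y":31,"z":17}
After op 6 (replace /z 61): {"c":{"a":84,"pi":97,"w":68},"y":31,"z":61}
After op 7 (add /c/g 89): {"c":{"a":84,"g":89,"pi":97,"w":68},"y":31,"z":61}
After op 8 (add /zmg 98): {"c":{"a":84,"g":89,"pi":97,"w":68},"y":31,"z":61,"zmg":98}
After op 9 (add /yj 99): {"c":{"a":84,"g":89,"pi":97,"w":68},"y":31,"yj":99,"z":61,"zmg":98}
After op 10 (replace /zmg 53): {"c":{"a":84,"g":89,"pi":97,"w":68},"y":31,"yj":99,"z":61,"zmg":53}
After op 11 (remove /zmg): {"c":{"a":84,"g":89,"pi":97,"w":68},"y":31,"yj":99,"z":61}
After op 12 (remove /c): {"y":31,"yj":99,"z":61}
After op 13 (remove /yj): {"y":31,"z":61}
After op 14 (add /ila 50): {"ila":50,"y":31,"z":61}
After op 15 (replace /y 46): {"ila":50,"y":46,"z":61}
After op 16 (remove /ila): {"y":46,"z":61}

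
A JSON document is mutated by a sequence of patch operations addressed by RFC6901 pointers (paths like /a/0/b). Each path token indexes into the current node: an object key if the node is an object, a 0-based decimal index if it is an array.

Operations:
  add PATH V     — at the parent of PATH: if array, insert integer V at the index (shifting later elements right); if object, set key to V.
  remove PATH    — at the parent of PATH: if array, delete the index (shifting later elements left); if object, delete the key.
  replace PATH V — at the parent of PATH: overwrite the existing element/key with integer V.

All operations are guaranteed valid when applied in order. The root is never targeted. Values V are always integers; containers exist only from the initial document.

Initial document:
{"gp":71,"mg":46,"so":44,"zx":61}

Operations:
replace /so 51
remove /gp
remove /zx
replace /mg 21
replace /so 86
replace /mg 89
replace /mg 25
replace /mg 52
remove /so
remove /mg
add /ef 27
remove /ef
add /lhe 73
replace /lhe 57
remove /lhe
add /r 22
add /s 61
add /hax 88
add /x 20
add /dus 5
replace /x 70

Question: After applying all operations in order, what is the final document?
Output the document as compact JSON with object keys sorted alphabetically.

Answer: {"dus":5,"hax":88,"r":22,"s":61,"x":70}

Derivation:
After op 1 (replace /so 51): {"gp":71,"mg":46,"so":51,"zx":61}
After op 2 (remove /gp): {"mg":46,"so":51,"zx":61}
After op 3 (remove /zx): {"mg":46,"so":51}
After op 4 (replace /mg 21): {"mg":21,"so":51}
After op 5 (replace /so 86): {"mg":21,"so":86}
After op 6 (replace /mg 89): {"mg":89,"so":86}
After op 7 (replace /mg 25): {"mg":25,"so":86}
After op 8 (replace /mg 52): {"mg":52,"so":86}
After op 9 (remove /so): {"mg":52}
After op 10 (remove /mg): {}
After op 11 (add /ef 27): {"ef":27}
After op 12 (remove /ef): {}
After op 13 (add /lhe 73): {"lhe":73}
After op 14 (replace /lhe 57): {"lhe":57}
After op 15 (remove /lhe): {}
After op 16 (add /r 22): {"r":22}
After op 17 (add /s 61): {"r":22,"s":61}
After op 18 (add /hax 88): {"hax":88,"r":22,"s":61}
After op 19 (add /x 20): {"hax":88,"r":22,"s":61,"x":20}
After op 20 (add /dus 5): {"dus":5,"hax":88,"r":22,"s":61,"x":20}
After op 21 (replace /x 70): {"dus":5,"hax":88,"r":22,"s":61,"x":70}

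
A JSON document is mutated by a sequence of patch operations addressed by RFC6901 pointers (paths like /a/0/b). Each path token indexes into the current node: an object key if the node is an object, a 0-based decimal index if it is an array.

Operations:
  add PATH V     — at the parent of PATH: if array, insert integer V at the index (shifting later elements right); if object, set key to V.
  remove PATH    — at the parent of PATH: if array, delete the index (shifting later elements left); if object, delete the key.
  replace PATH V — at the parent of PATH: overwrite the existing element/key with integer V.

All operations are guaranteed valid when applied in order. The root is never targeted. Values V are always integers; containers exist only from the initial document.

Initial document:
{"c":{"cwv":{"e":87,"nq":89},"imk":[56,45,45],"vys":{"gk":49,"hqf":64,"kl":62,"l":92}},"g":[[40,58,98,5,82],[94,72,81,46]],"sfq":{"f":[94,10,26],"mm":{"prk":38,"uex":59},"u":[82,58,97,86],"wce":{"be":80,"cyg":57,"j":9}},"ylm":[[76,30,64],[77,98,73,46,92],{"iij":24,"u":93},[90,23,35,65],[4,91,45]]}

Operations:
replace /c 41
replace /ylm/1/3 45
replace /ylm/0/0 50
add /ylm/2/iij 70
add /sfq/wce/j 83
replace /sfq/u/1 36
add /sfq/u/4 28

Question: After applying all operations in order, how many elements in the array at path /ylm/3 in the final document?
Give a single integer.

Answer: 4

Derivation:
After op 1 (replace /c 41): {"c":41,"g":[[40,58,98,5,82],[94,72,81,46]],"sfq":{"f":[94,10,26],"mm":{"prk":38,"uex":59},"u":[82,58,97,86],"wce":{"be":80,"cyg":57,"j":9}},"ylm":[[76,30,64],[77,98,73,46,92],{"iij":24,"u":93},[90,23,35,65],[4,91,45]]}
After op 2 (replace /ylm/1/3 45): {"c":41,"g":[[40,58,98,5,82],[94,72,81,46]],"sfq":{"f":[94,10,26],"mm":{"prk":38,"uex":59},"u":[82,58,97,86],"wce":{"be":80,"cyg":57,"j":9}},"ylm":[[76,30,64],[77,98,73,45,92],{"iij":24,"u":93},[90,23,35,65],[4,91,45]]}
After op 3 (replace /ylm/0/0 50): {"c":41,"g":[[40,58,98,5,82],[94,72,81,46]],"sfq":{"f":[94,10,26],"mm":{"prk":38,"uex":59},"u":[82,58,97,86],"wce":{"be":80,"cyg":57,"j":9}},"ylm":[[50,30,64],[77,98,73,45,92],{"iij":24,"u":93},[90,23,35,65],[4,91,45]]}
After op 4 (add /ylm/2/iij 70): {"c":41,"g":[[40,58,98,5,82],[94,72,81,46]],"sfq":{"f":[94,10,26],"mm":{"prk":38,"uex":59},"u":[82,58,97,86],"wce":{"be":80,"cyg":57,"j":9}},"ylm":[[50,30,64],[77,98,73,45,92],{"iij":70,"u":93},[90,23,35,65],[4,91,45]]}
After op 5 (add /sfq/wce/j 83): {"c":41,"g":[[40,58,98,5,82],[94,72,81,46]],"sfq":{"f":[94,10,26],"mm":{"prk":38,"uex":59},"u":[82,58,97,86],"wce":{"be":80,"cyg":57,"j":83}},"ylm":[[50,30,64],[77,98,73,45,92],{"iij":70,"u":93},[90,23,35,65],[4,91,45]]}
After op 6 (replace /sfq/u/1 36): {"c":41,"g":[[40,58,98,5,82],[94,72,81,46]],"sfq":{"f":[94,10,26],"mm":{"prk":38,"uex":59},"u":[82,36,97,86],"wce":{"be":80,"cyg":57,"j":83}},"ylm":[[50,30,64],[77,98,73,45,92],{"iij":70,"u":93},[90,23,35,65],[4,91,45]]}
After op 7 (add /sfq/u/4 28): {"c":41,"g":[[40,58,98,5,82],[94,72,81,46]],"sfq":{"f":[94,10,26],"mm":{"prk":38,"uex":59},"u":[82,36,97,86,28],"wce":{"be":80,"cyg":57,"j":83}},"ylm":[[50,30,64],[77,98,73,45,92],{"iij":70,"u":93},[90,23,35,65],[4,91,45]]}
Size at path /ylm/3: 4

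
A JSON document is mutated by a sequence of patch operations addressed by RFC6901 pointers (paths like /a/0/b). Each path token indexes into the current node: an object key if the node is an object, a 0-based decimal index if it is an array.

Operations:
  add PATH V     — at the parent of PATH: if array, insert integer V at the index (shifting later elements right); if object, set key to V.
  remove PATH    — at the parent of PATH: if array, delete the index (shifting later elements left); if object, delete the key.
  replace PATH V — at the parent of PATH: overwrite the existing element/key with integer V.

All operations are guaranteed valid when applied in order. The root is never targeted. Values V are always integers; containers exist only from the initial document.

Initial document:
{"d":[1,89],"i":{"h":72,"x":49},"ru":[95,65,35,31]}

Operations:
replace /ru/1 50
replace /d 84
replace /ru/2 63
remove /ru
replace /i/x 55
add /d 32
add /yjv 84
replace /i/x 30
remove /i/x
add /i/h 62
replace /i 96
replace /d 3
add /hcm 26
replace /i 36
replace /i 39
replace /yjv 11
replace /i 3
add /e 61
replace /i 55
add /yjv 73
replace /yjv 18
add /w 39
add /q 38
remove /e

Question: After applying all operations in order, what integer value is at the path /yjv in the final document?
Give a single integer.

After op 1 (replace /ru/1 50): {"d":[1,89],"i":{"h":72,"x":49},"ru":[95,50,35,31]}
After op 2 (replace /d 84): {"d":84,"i":{"h":72,"x":49},"ru":[95,50,35,31]}
After op 3 (replace /ru/2 63): {"d":84,"i":{"h":72,"x":49},"ru":[95,50,63,31]}
After op 4 (remove /ru): {"d":84,"i":{"h":72,"x":49}}
After op 5 (replace /i/x 55): {"d":84,"i":{"h":72,"x":55}}
After op 6 (add /d 32): {"d":32,"i":{"h":72,"x":55}}
After op 7 (add /yjv 84): {"d":32,"i":{"h":72,"x":55},"yjv":84}
After op 8 (replace /i/x 30): {"d":32,"i":{"h":72,"x":30},"yjv":84}
After op 9 (remove /i/x): {"d":32,"i":{"h":72},"yjv":84}
After op 10 (add /i/h 62): {"d":32,"i":{"h":62},"yjv":84}
After op 11 (replace /i 96): {"d":32,"i":96,"yjv":84}
After op 12 (replace /d 3): {"d":3,"i":96,"yjv":84}
After op 13 (add /hcm 26): {"d":3,"hcm":26,"i":96,"yjv":84}
After op 14 (replace /i 36): {"d":3,"hcm":26,"i":36,"yjv":84}
After op 15 (replace /i 39): {"d":3,"hcm":26,"i":39,"yjv":84}
After op 16 (replace /yjv 11): {"d":3,"hcm":26,"i":39,"yjv":11}
After op 17 (replace /i 3): {"d":3,"hcm":26,"i":3,"yjv":11}
After op 18 (add /e 61): {"d":3,"e":61,"hcm":26,"i":3,"yjv":11}
After op 19 (replace /i 55): {"d":3,"e":61,"hcm":26,"i":55,"yjv":11}
After op 20 (add /yjv 73): {"d":3,"e":61,"hcm":26,"i":55,"yjv":73}
After op 21 (replace /yjv 18): {"d":3,"e":61,"hcm":26,"i":55,"yjv":18}
After op 22 (add /w 39): {"d":3,"e":61,"hcm":26,"i":55,"w":39,"yjv":18}
After op 23 (add /q 38): {"d":3,"e":61,"hcm":26,"i":55,"q":38,"w":39,"yjv":18}
After op 24 (remove /e): {"d":3,"hcm":26,"i":55,"q":38,"w":39,"yjv":18}
Value at /yjv: 18

Answer: 18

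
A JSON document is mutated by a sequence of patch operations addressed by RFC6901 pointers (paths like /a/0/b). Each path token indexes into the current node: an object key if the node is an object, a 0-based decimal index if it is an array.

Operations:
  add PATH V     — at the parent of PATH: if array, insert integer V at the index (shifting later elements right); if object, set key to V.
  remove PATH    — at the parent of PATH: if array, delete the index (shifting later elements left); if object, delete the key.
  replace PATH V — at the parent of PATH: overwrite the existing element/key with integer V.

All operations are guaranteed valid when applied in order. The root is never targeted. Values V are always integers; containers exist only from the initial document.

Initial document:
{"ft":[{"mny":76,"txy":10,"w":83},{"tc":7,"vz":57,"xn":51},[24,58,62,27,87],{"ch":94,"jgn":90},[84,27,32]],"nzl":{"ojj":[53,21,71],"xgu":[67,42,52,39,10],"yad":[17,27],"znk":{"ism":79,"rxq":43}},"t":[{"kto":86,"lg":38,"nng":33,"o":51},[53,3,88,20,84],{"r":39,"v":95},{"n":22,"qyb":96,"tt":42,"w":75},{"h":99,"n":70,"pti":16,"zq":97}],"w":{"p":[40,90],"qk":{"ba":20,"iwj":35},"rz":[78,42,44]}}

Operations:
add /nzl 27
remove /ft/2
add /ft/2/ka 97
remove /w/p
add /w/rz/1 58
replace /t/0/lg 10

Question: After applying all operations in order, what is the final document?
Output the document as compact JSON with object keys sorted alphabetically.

After op 1 (add /nzl 27): {"ft":[{"mny":76,"txy":10,"w":83},{"tc":7,"vz":57,"xn":51},[24,58,62,27,87],{"ch":94,"jgn":90},[84,27,32]],"nzl":27,"t":[{"kto":86,"lg":38,"nng":33,"o":51},[53,3,88,20,84],{"r":39,"v":95},{"n":22,"qyb":96,"tt":42,"w":75},{"h":99,"n":70,"pti":16,"zq":97}],"w":{"p":[40,90],"qk":{"ba":20,"iwj":35},"rz":[78,42,44]}}
After op 2 (remove /ft/2): {"ft":[{"mny":76,"txy":10,"w":83},{"tc":7,"vz":57,"xn":51},{"ch":94,"jgn":90},[84,27,32]],"nzl":27,"t":[{"kto":86,"lg":38,"nng":33,"o":51},[53,3,88,20,84],{"r":39,"v":95},{"n":22,"qyb":96,"tt":42,"w":75},{"h":99,"n":70,"pti":16,"zq":97}],"w":{"p":[40,90],"qk":{"ba":20,"iwj":35},"rz":[78,42,44]}}
After op 3 (add /ft/2/ka 97): {"ft":[{"mny":76,"txy":10,"w":83},{"tc":7,"vz":57,"xn":51},{"ch":94,"jgn":90,"ka":97},[84,27,32]],"nzl":27,"t":[{"kto":86,"lg":38,"nng":33,"o":51},[53,3,88,20,84],{"r":39,"v":95},{"n":22,"qyb":96,"tt":42,"w":75},{"h":99,"n":70,"pti":16,"zq":97}],"w":{"p":[40,90],"qk":{"ba":20,"iwj":35},"rz":[78,42,44]}}
After op 4 (remove /w/p): {"ft":[{"mny":76,"txy":10,"w":83},{"tc":7,"vz":57,"xn":51},{"ch":94,"jgn":90,"ka":97},[84,27,32]],"nzl":27,"t":[{"kto":86,"lg":38,"nng":33,"o":51},[53,3,88,20,84],{"r":39,"v":95},{"n":22,"qyb":96,"tt":42,"w":75},{"h":99,"n":70,"pti":16,"zq":97}],"w":{"qk":{"ba":20,"iwj":35},"rz":[78,42,44]}}
After op 5 (add /w/rz/1 58): {"ft":[{"mny":76,"txy":10,"w":83},{"tc":7,"vz":57,"xn":51},{"ch":94,"jgn":90,"ka":97},[84,27,32]],"nzl":27,"t":[{"kto":86,"lg":38,"nng":33,"o":51},[53,3,88,20,84],{"r":39,"v":95},{"n":22,"qyb":96,"tt":42,"w":75},{"h":99,"n":70,"pti":16,"zq":97}],"w":{"qk":{"ba":20,"iwj":35},"rz":[78,58,42,44]}}
After op 6 (replace /t/0/lg 10): {"ft":[{"mny":76,"txy":10,"w":83},{"tc":7,"vz":57,"xn":51},{"ch":94,"jgn":90,"ka":97},[84,27,32]],"nzl":27,"t":[{"kto":86,"lg":10,"nng":33,"o":51},[53,3,88,20,84],{"r":39,"v":95},{"n":22,"qyb":96,"tt":42,"w":75},{"h":99,"n":70,"pti":16,"zq":97}],"w":{"qk":{"ba":20,"iwj":35},"rz":[78,58,42,44]}}

Answer: {"ft":[{"mny":76,"txy":10,"w":83},{"tc":7,"vz":57,"xn":51},{"ch":94,"jgn":90,"ka":97},[84,27,32]],"nzl":27,"t":[{"kto":86,"lg":10,"nng":33,"o":51},[53,3,88,20,84],{"r":39,"v":95},{"n":22,"qyb":96,"tt":42,"w":75},{"h":99,"n":70,"pti":16,"zq":97}],"w":{"qk":{"ba":20,"iwj":35},"rz":[78,58,42,44]}}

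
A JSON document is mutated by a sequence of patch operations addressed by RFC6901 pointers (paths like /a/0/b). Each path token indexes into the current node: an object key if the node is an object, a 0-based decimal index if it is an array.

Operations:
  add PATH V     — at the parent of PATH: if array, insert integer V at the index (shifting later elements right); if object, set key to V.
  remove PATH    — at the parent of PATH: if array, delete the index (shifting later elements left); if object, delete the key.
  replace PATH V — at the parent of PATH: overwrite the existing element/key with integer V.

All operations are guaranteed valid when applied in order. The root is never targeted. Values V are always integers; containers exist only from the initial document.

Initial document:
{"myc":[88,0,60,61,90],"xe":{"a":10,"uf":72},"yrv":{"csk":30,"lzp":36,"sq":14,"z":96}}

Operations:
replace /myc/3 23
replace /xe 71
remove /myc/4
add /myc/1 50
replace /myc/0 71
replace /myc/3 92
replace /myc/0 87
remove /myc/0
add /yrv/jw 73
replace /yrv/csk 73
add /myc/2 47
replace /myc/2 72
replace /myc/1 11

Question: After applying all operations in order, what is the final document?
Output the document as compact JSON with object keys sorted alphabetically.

Answer: {"myc":[50,11,72,92,23],"xe":71,"yrv":{"csk":73,"jw":73,"lzp":36,"sq":14,"z":96}}

Derivation:
After op 1 (replace /myc/3 23): {"myc":[88,0,60,23,90],"xe":{"a":10,"uf":72},"yrv":{"csk":30,"lzp":36,"sq":14,"z":96}}
After op 2 (replace /xe 71): {"myc":[88,0,60,23,90],"xe":71,"yrv":{"csk":30,"lzp":36,"sq":14,"z":96}}
After op 3 (remove /myc/4): {"myc":[88,0,60,23],"xe":71,"yrv":{"csk":30,"lzp":36,"sq":14,"z":96}}
After op 4 (add /myc/1 50): {"myc":[88,50,0,60,23],"xe":71,"yrv":{"csk":30,"lzp":36,"sq":14,"z":96}}
After op 5 (replace /myc/0 71): {"myc":[71,50,0,60,23],"xe":71,"yrv":{"csk":30,"lzp":36,"sq":14,"z":96}}
After op 6 (replace /myc/3 92): {"myc":[71,50,0,92,23],"xe":71,"yrv":{"csk":30,"lzp":36,"sq":14,"z":96}}
After op 7 (replace /myc/0 87): {"myc":[87,50,0,92,23],"xe":71,"yrv":{"csk":30,"lzp":36,"sq":14,"z":96}}
After op 8 (remove /myc/0): {"myc":[50,0,92,23],"xe":71,"yrv":{"csk":30,"lzp":36,"sq":14,"z":96}}
After op 9 (add /yrv/jw 73): {"myc":[50,0,92,23],"xe":71,"yrv":{"csk":30,"jw":73,"lzp":36,"sq":14,"z":96}}
After op 10 (replace /yrv/csk 73): {"myc":[50,0,92,23],"xe":71,"yrv":{"csk":73,"jw":73,"lzp":36,"sq":14,"z":96}}
After op 11 (add /myc/2 47): {"myc":[50,0,47,92,23],"xe":71,"yrv":{"csk":73,"jw":73,"lzp":36,"sq":14,"z":96}}
After op 12 (replace /myc/2 72): {"myc":[50,0,72,92,23],"xe":71,"yrv":{"csk":73,"jw":73,"lzp":36,"sq":14,"z":96}}
After op 13 (replace /myc/1 11): {"myc":[50,11,72,92,23],"xe":71,"yrv":{"csk":73,"jw":73,"lzp":36,"sq":14,"z":96}}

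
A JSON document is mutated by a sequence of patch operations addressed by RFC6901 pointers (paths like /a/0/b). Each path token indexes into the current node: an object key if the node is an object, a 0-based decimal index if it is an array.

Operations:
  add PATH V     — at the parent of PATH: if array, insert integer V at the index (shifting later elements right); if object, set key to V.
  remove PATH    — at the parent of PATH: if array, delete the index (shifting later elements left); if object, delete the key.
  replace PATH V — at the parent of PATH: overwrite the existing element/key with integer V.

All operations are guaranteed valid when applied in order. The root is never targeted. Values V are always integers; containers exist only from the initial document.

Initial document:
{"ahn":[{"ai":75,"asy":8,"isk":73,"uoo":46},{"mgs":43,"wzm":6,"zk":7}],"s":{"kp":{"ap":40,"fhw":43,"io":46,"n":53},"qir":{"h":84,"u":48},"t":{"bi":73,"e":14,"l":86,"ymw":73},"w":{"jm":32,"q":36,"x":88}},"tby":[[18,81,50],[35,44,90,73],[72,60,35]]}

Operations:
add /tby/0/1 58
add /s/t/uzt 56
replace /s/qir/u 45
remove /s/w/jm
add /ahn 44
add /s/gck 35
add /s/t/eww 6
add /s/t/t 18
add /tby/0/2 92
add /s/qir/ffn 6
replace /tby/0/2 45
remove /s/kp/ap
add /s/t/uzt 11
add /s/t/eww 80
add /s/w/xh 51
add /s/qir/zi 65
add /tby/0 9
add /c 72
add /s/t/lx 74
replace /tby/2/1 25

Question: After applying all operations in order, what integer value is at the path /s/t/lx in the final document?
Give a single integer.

Answer: 74

Derivation:
After op 1 (add /tby/0/1 58): {"ahn":[{"ai":75,"asy":8,"isk":73,"uoo":46},{"mgs":43,"wzm":6,"zk":7}],"s":{"kp":{"ap":40,"fhw":43,"io":46,"n":53},"qir":{"h":84,"u":48},"t":{"bi":73,"e":14,"l":86,"ymw":73},"w":{"jm":32,"q":36,"x":88}},"tby":[[18,58,81,50],[35,44,90,73],[72,60,35]]}
After op 2 (add /s/t/uzt 56): {"ahn":[{"ai":75,"asy":8,"isk":73,"uoo":46},{"mgs":43,"wzm":6,"zk":7}],"s":{"kp":{"ap":40,"fhw":43,"io":46,"n":53},"qir":{"h":84,"u":48},"t":{"bi":73,"e":14,"l":86,"uzt":56,"ymw":73},"w":{"jm":32,"q":36,"x":88}},"tby":[[18,58,81,50],[35,44,90,73],[72,60,35]]}
After op 3 (replace /s/qir/u 45): {"ahn":[{"ai":75,"asy":8,"isk":73,"uoo":46},{"mgs":43,"wzm":6,"zk":7}],"s":{"kp":{"ap":40,"fhw":43,"io":46,"n":53},"qir":{"h":84,"u":45},"t":{"bi":73,"e":14,"l":86,"uzt":56,"ymw":73},"w":{"jm":32,"q":36,"x":88}},"tby":[[18,58,81,50],[35,44,90,73],[72,60,35]]}
After op 4 (remove /s/w/jm): {"ahn":[{"ai":75,"asy":8,"isk":73,"uoo":46},{"mgs":43,"wzm":6,"zk":7}],"s":{"kp":{"ap":40,"fhw":43,"io":46,"n":53},"qir":{"h":84,"u":45},"t":{"bi":73,"e":14,"l":86,"uzt":56,"ymw":73},"w":{"q":36,"x":88}},"tby":[[18,58,81,50],[35,44,90,73],[72,60,35]]}
After op 5 (add /ahn 44): {"ahn":44,"s":{"kp":{"ap":40,"fhw":43,"io":46,"n":53},"qir":{"h":84,"u":45},"t":{"bi":73,"e":14,"l":86,"uzt":56,"ymw":73},"w":{"q":36,"x":88}},"tby":[[18,58,81,50],[35,44,90,73],[72,60,35]]}
After op 6 (add /s/gck 35): {"ahn":44,"s":{"gck":35,"kp":{"ap":40,"fhw":43,"io":46,"n":53},"qir":{"h":84,"u":45},"t":{"bi":73,"e":14,"l":86,"uzt":56,"ymw":73},"w":{"q":36,"x":88}},"tby":[[18,58,81,50],[35,44,90,73],[72,60,35]]}
After op 7 (add /s/t/eww 6): {"ahn":44,"s":{"gck":35,"kp":{"ap":40,"fhw":43,"io":46,"n":53},"qir":{"h":84,"u":45},"t":{"bi":73,"e":14,"eww":6,"l":86,"uzt":56,"ymw":73},"w":{"q":36,"x":88}},"tby":[[18,58,81,50],[35,44,90,73],[72,60,35]]}
After op 8 (add /s/t/t 18): {"ahn":44,"s":{"gck":35,"kp":{"ap":40,"fhw":43,"io":46,"n":53},"qir":{"h":84,"u":45},"t":{"bi":73,"e":14,"eww":6,"l":86,"t":18,"uzt":56,"ymw":73},"w":{"q":36,"x":88}},"tby":[[18,58,81,50],[35,44,90,73],[72,60,35]]}
After op 9 (add /tby/0/2 92): {"ahn":44,"s":{"gck":35,"kp":{"ap":40,"fhw":43,"io":46,"n":53},"qir":{"h":84,"u":45},"t":{"bi":73,"e":14,"eww":6,"l":86,"t":18,"uzt":56,"ymw":73},"w":{"q":36,"x":88}},"tby":[[18,58,92,81,50],[35,44,90,73],[72,60,35]]}
After op 10 (add /s/qir/ffn 6): {"ahn":44,"s":{"gck":35,"kp":{"ap":40,"fhw":43,"io":46,"n":53},"qir":{"ffn":6,"h":84,"u":45},"t":{"bi":73,"e":14,"eww":6,"l":86,"t":18,"uzt":56,"ymw":73},"w":{"q":36,"x":88}},"tby":[[18,58,92,81,50],[35,44,90,73],[72,60,35]]}
After op 11 (replace /tby/0/2 45): {"ahn":44,"s":{"gck":35,"kp":{"ap":40,"fhw":43,"io":46,"n":53},"qir":{"ffn":6,"h":84,"u":45},"t":{"bi":73,"e":14,"eww":6,"l":86,"t":18,"uzt":56,"ymw":73},"w":{"q":36,"x":88}},"tby":[[18,58,45,81,50],[35,44,90,73],[72,60,35]]}
After op 12 (remove /s/kp/ap): {"ahn":44,"s":{"gck":35,"kp":{"fhw":43,"io":46,"n":53},"qir":{"ffn":6,"h":84,"u":45},"t":{"bi":73,"e":14,"eww":6,"l":86,"t":18,"uzt":56,"ymw":73},"w":{"q":36,"x":88}},"tby":[[18,58,45,81,50],[35,44,90,73],[72,60,35]]}
After op 13 (add /s/t/uzt 11): {"ahn":44,"s":{"gck":35,"kp":{"fhw":43,"io":46,"n":53},"qir":{"ffn":6,"h":84,"u":45},"t":{"bi":73,"e":14,"eww":6,"l":86,"t":18,"uzt":11,"ymw":73},"w":{"q":36,"x":88}},"tby":[[18,58,45,81,50],[35,44,90,73],[72,60,35]]}
After op 14 (add /s/t/eww 80): {"ahn":44,"s":{"gck":35,"kp":{"fhw":43,"io":46,"n":53},"qir":{"ffn":6,"h":84,"u":45},"t":{"bi":73,"e":14,"eww":80,"l":86,"t":18,"uzt":11,"ymw":73},"w":{"q":36,"x":88}},"tby":[[18,58,45,81,50],[35,44,90,73],[72,60,35]]}
After op 15 (add /s/w/xh 51): {"ahn":44,"s":{"gck":35,"kp":{"fhw":43,"io":46,"n":53},"qir":{"ffn":6,"h":84,"u":45},"t":{"bi":73,"e":14,"eww":80,"l":86,"t":18,"uzt":11,"ymw":73},"w":{"q":36,"x":88,"xh":51}},"tby":[[18,58,45,81,50],[35,44,90,73],[72,60,35]]}
After op 16 (add /s/qir/zi 65): {"ahn":44,"s":{"gck":35,"kp":{"fhw":43,"io":46,"n":53},"qir":{"ffn":6,"h":84,"u":45,"zi":65},"t":{"bi":73,"e":14,"eww":80,"l":86,"t":18,"uzt":11,"ymw":73},"w":{"q":36,"x":88,"xh":51}},"tby":[[18,58,45,81,50],[35,44,90,73],[72,60,35]]}
After op 17 (add /tby/0 9): {"ahn":44,"s":{"gck":35,"kp":{"fhw":43,"io":46,"n":53},"qir":{"ffn":6,"h":84,"u":45,"zi":65},"t":{"bi":73,"e":14,"eww":80,"l":86,"t":18,"uzt":11,"ymw":73},"w":{"q":36,"x":88,"xh":51}},"tby":[9,[18,58,45,81,50],[35,44,90,73],[72,60,35]]}
After op 18 (add /c 72): {"ahn":44,"c":72,"s":{"gck":35,"kp":{"fhw":43,"io":46,"n":53},"qir":{"ffn":6,"h":84,"u":45,"zi":65},"t":{"bi":73,"e":14,"eww":80,"l":86,"t":18,"uzt":11,"ymw":73},"w":{"q":36,"x":88,"xh":51}},"tby":[9,[18,58,45,81,50],[35,44,90,73],[72,60,35]]}
After op 19 (add /s/t/lx 74): {"ahn":44,"c":72,"s":{"gck":35,"kp":{"fhw":43,"io":46,"n":53},"qir":{"ffn":6,"h":84,"u":45,"zi":65},"t":{"bi":73,"e":14,"eww":80,"l":86,"lx":74,"t":18,"uzt":11,"ymw":73},"w":{"q":36,"x":88,"xh":51}},"tby":[9,[18,58,45,81,50],[35,44,90,73],[72,60,35]]}
After op 20 (replace /tby/2/1 25): {"ahn":44,"c":72,"s":{"gck":35,"kp":{"fhw":43,"io":46,"n":53},"qir":{"ffn":6,"h":84,"u":45,"zi":65},"t":{"bi":73,"e":14,"eww":80,"l":86,"lx":74,"t":18,"uzt":11,"ymw":73},"w":{"q":36,"x":88,"xh":51}},"tby":[9,[18,58,45,81,50],[35,25,90,73],[72,60,35]]}
Value at /s/t/lx: 74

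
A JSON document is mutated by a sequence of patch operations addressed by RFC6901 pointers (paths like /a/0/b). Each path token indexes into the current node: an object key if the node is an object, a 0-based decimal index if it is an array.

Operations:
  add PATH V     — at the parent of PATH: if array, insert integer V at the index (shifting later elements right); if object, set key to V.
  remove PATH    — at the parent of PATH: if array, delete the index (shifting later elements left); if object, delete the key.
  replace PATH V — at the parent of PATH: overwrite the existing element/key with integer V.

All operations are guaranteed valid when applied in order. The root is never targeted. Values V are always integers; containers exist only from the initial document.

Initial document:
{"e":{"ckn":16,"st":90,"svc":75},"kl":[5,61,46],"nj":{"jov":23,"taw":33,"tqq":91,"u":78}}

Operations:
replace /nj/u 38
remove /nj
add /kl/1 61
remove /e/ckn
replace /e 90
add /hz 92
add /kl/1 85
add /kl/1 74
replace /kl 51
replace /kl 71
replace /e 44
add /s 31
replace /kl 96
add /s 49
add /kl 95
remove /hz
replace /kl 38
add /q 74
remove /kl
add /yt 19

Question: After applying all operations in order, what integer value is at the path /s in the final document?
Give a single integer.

After op 1 (replace /nj/u 38): {"e":{"ckn":16,"st":90,"svc":75},"kl":[5,61,46],"nj":{"jov":23,"taw":33,"tqq":91,"u":38}}
After op 2 (remove /nj): {"e":{"ckn":16,"st":90,"svc":75},"kl":[5,61,46]}
After op 3 (add /kl/1 61): {"e":{"ckn":16,"st":90,"svc":75},"kl":[5,61,61,46]}
After op 4 (remove /e/ckn): {"e":{"st":90,"svc":75},"kl":[5,61,61,46]}
After op 5 (replace /e 90): {"e":90,"kl":[5,61,61,46]}
After op 6 (add /hz 92): {"e":90,"hz":92,"kl":[5,61,61,46]}
After op 7 (add /kl/1 85): {"e":90,"hz":92,"kl":[5,85,61,61,46]}
After op 8 (add /kl/1 74): {"e":90,"hz":92,"kl":[5,74,85,61,61,46]}
After op 9 (replace /kl 51): {"e":90,"hz":92,"kl":51}
After op 10 (replace /kl 71): {"e":90,"hz":92,"kl":71}
After op 11 (replace /e 44): {"e":44,"hz":92,"kl":71}
After op 12 (add /s 31): {"e":44,"hz":92,"kl":71,"s":31}
After op 13 (replace /kl 96): {"e":44,"hz":92,"kl":96,"s":31}
After op 14 (add /s 49): {"e":44,"hz":92,"kl":96,"s":49}
After op 15 (add /kl 95): {"e":44,"hz":92,"kl":95,"s":49}
After op 16 (remove /hz): {"e":44,"kl":95,"s":49}
After op 17 (replace /kl 38): {"e":44,"kl":38,"s":49}
After op 18 (add /q 74): {"e":44,"kl":38,"q":74,"s":49}
After op 19 (remove /kl): {"e":44,"q":74,"s":49}
After op 20 (add /yt 19): {"e":44,"q":74,"s":49,"yt":19}
Value at /s: 49

Answer: 49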